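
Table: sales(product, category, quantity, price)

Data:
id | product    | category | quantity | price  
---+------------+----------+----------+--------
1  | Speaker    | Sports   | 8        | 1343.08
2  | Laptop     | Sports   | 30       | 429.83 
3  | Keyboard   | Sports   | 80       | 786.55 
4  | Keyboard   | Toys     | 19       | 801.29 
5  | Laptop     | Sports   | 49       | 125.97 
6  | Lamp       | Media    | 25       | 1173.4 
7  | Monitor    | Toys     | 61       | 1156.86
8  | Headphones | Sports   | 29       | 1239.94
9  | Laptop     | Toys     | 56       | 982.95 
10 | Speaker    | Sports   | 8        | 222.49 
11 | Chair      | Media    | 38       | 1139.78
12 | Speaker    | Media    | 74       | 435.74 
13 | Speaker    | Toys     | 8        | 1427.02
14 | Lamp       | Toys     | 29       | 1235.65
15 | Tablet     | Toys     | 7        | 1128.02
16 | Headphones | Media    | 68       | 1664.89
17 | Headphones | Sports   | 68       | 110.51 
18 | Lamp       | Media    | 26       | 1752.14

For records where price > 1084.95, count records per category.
SELECT category, COUNT(*)
FROM sales
WHERE price > 1084.95
GROUP BY category

Note: WHERE filters rows before grouping.

Result:
  Media: 4
  Sports: 2
  Toys: 4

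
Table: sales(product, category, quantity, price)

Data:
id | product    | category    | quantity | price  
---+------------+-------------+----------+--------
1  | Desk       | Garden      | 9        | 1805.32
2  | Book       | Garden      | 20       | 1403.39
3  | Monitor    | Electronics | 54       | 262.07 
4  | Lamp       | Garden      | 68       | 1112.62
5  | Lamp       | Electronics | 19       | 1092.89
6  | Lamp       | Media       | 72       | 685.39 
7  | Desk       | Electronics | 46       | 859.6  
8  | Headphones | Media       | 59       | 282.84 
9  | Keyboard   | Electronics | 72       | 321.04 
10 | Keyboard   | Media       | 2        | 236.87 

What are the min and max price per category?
SELECT category, MIN(price), MAX(price)
FROM sales
GROUP BY category

Result:
  Electronics: min=262.07, max=1092.89
  Garden: min=1112.62, max=1805.32
  Media: min=236.87, max=685.39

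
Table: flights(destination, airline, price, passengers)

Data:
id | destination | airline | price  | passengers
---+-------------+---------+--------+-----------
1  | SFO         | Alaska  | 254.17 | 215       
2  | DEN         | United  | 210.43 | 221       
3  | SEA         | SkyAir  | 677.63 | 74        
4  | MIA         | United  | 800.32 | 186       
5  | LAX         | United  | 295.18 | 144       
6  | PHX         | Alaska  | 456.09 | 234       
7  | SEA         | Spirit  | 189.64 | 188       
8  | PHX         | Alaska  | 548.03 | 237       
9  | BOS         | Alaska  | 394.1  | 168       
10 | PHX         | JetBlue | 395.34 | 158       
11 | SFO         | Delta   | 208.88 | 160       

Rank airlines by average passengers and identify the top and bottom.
SELECT airline, AVG(passengers)
FROM flights
GROUP BY airline
ORDER BY AVG(passengers)

All groups:
  SkyAir: 74.00
  JetBlue: 158.00
  Delta: 160.00
  United: 183.67
  Spirit: 188.00
  Alaska: 213.50

Highest: Alaska (213.50)
Lowest: SkyAir (74.00)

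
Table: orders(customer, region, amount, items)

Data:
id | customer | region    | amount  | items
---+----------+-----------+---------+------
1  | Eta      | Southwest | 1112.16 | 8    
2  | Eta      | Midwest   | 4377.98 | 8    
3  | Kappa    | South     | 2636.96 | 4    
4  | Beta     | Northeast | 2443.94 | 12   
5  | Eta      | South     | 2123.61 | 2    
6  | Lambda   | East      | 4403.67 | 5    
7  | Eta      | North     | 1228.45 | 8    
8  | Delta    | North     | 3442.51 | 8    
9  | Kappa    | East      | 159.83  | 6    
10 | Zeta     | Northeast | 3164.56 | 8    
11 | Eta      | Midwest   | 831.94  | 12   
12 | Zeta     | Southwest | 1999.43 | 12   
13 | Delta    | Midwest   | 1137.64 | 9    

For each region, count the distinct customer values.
SELECT region, COUNT(DISTINCT customer)
FROM orders
GROUP BY region

Result:
  East: 2 distinct
  Midwest: 2 distinct
  North: 2 distinct
  Northeast: 2 distinct
  South: 2 distinct
  Southwest: 2 distinct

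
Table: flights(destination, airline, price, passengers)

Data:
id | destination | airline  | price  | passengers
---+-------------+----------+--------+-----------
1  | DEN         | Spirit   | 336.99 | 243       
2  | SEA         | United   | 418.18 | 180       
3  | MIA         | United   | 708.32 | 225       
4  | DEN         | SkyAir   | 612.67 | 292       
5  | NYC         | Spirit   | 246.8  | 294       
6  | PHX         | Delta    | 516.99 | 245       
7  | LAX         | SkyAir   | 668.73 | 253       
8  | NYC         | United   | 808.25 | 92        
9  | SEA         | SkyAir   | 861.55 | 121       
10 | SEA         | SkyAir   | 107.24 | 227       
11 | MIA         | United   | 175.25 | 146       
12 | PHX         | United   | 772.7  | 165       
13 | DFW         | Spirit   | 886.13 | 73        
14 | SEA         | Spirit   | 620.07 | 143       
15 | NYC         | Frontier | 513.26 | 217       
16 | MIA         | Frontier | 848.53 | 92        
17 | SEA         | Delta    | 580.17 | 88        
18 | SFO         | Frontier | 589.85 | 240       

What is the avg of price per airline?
SELECT airline, AVG(price) as result
FROM flights
GROUP BY airline

Result:
  Delta: 548.58
  Frontier: 650.55
  SkyAir: 562.55
  Spirit: 522.50
  United: 576.54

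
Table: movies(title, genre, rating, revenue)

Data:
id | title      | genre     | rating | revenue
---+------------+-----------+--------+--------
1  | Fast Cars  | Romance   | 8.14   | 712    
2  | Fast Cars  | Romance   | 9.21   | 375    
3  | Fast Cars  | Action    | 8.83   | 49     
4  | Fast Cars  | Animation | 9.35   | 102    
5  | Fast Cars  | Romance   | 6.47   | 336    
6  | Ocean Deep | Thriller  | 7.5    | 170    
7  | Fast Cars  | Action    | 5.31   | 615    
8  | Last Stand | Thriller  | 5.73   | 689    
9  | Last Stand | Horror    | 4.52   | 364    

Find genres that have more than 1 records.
SELECT genre, COUNT(*) as cnt
FROM movies
GROUP BY genre
HAVING COUNT(*) > 1

Result:
  Action: 2
  Romance: 3
  Thriller: 2

Note: HAVING filters groups after aggregation, WHERE filters rows before.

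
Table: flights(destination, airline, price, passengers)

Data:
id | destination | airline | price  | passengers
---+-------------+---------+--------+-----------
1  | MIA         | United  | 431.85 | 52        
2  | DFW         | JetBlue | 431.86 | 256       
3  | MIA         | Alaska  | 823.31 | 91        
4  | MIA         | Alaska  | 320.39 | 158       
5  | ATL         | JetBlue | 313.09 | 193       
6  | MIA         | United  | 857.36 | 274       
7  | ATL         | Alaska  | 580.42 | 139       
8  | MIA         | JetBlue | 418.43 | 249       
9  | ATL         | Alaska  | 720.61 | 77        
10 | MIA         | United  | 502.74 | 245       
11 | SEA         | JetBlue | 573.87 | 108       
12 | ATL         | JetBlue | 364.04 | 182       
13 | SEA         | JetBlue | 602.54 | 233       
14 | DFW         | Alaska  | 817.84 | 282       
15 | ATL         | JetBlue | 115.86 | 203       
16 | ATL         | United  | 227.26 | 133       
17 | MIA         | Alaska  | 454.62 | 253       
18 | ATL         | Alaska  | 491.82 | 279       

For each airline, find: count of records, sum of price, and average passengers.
SELECT airline,
       COUNT(*) as cnt,
       SUM(price) as total_price,
       AVG(passengers) as avg_passengers
FROM flights
GROUP BY airline

Result:
  Alaska: 7 records, 4209.01 total price, 182.71 avg passengers
  JetBlue: 7 records, 2819.69 total price, 203.43 avg passengers
  United: 4 records, 2019.21 total price, 176.00 avg passengers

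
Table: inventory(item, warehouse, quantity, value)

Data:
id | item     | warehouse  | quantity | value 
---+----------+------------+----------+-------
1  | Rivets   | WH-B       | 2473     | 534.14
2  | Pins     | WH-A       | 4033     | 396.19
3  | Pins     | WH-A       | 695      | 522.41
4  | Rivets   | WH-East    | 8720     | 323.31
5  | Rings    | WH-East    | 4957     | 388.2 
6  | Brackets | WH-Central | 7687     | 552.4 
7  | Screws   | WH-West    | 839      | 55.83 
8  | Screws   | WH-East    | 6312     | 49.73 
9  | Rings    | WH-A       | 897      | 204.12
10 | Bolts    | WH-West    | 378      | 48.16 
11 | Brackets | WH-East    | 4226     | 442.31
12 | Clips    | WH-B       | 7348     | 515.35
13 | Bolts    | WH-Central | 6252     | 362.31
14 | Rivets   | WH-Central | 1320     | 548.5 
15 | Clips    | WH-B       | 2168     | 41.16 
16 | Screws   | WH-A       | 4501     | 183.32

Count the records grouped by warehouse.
SELECT warehouse, COUNT(*) as count
FROM inventory
GROUP BY warehouse

Result:
  WH-A: 4
  WH-B: 3
  WH-Central: 3
  WH-East: 4
  WH-West: 2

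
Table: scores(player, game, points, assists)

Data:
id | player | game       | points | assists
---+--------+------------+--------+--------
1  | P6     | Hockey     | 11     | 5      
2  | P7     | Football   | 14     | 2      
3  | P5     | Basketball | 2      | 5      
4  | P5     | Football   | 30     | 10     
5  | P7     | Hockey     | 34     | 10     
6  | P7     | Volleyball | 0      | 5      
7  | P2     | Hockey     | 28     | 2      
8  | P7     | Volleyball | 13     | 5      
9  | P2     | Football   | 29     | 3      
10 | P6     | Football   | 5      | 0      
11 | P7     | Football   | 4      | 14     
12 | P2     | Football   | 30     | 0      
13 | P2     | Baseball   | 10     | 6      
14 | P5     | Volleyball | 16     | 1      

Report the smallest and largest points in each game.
SELECT game, MIN(points), MAX(points)
FROM scores
GROUP BY game

Result:
  Baseball: min=10, max=10
  Basketball: min=2, max=2
  Football: min=4, max=30
  Hockey: min=11, max=34
  Volleyball: min=0, max=16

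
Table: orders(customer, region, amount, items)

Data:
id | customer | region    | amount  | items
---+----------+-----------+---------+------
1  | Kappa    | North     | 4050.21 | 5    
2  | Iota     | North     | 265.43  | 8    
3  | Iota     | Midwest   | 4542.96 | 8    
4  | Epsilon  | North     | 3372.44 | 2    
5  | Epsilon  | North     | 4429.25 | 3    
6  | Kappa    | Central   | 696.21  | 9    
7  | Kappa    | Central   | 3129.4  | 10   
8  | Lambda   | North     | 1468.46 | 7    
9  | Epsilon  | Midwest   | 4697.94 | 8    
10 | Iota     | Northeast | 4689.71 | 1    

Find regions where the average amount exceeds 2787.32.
SELECT region, AVG(amount)
FROM orders
GROUP BY region
HAVING AVG(amount) > 2787.32

Result:
  Midwest: avg=4620.45
  Northeast: avg=4689.71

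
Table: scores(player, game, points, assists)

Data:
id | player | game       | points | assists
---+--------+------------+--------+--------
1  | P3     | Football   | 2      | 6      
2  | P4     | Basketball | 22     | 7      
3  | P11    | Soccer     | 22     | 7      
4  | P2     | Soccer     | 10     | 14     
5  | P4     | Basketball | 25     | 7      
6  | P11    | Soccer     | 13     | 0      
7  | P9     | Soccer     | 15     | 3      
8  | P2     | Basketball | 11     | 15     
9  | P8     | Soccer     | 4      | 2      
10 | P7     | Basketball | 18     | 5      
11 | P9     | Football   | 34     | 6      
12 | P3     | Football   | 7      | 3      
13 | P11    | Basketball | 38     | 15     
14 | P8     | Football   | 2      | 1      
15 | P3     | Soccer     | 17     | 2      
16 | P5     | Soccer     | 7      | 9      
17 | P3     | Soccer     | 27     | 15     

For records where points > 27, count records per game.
SELECT game, COUNT(*)
FROM scores
WHERE points > 27
GROUP BY game

Note: WHERE filters rows before grouping.

Result:
  Basketball: 1
  Football: 1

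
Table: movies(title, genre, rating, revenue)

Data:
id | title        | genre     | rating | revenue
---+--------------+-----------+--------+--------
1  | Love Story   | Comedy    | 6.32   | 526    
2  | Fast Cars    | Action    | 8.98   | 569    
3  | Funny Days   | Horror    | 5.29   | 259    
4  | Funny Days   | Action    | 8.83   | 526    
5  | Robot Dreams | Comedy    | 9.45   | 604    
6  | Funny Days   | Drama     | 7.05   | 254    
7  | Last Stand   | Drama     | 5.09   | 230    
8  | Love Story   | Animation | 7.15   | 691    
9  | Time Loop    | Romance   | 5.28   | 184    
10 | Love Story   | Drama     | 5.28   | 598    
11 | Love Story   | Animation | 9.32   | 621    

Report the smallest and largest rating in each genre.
SELECT genre, MIN(rating), MAX(rating)
FROM movies
GROUP BY genre

Result:
  Action: min=8.83, max=8.98
  Animation: min=7.15, max=9.32
  Comedy: min=6.32, max=9.45
  Drama: min=5.09, max=7.05
  Horror: min=5.29, max=5.29
  Romance: min=5.28, max=5.28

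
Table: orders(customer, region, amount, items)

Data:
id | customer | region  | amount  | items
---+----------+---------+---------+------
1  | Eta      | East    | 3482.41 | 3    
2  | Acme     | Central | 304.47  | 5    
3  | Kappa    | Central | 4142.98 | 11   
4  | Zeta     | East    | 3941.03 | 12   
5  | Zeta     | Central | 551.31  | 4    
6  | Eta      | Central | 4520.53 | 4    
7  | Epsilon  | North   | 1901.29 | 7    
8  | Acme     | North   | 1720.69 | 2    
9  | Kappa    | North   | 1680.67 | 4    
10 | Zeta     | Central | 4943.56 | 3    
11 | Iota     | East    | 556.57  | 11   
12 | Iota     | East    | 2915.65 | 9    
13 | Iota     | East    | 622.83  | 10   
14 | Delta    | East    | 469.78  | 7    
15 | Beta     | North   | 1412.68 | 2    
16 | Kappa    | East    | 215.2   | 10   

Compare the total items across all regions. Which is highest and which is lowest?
SELECT region, SUM(items)
FROM orders
GROUP BY region
ORDER BY SUM(items)

All groups:
  North: 15
  Central: 27
  East: 62

Highest: East (62)
Lowest: North (15)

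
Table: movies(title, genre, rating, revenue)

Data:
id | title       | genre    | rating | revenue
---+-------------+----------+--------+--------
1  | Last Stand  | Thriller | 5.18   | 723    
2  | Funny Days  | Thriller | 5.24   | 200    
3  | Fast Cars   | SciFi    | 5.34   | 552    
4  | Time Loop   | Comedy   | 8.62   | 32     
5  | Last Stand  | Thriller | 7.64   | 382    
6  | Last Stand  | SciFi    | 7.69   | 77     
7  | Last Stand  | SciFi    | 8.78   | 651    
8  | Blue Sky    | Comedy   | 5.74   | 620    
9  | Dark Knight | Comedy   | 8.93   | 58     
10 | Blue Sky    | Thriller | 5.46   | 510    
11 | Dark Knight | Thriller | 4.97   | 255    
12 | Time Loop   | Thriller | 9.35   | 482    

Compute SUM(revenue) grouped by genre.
SELECT genre, SUM(revenue) as result
FROM movies
GROUP BY genre

Result:
  Comedy: 710
  SciFi: 1280
  Thriller: 2552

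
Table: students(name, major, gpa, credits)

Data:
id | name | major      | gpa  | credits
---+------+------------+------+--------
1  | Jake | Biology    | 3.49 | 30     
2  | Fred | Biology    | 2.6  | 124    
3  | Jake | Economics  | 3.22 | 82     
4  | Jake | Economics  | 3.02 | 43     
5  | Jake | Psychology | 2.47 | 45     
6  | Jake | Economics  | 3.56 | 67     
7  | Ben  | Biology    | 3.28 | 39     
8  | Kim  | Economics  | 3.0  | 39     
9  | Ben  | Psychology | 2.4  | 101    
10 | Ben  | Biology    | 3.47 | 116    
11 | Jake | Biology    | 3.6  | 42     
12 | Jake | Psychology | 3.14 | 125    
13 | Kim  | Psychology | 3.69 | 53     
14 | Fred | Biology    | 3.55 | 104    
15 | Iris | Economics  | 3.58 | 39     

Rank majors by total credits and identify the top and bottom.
SELECT major, SUM(credits)
FROM students
GROUP BY major
ORDER BY SUM(credits)

All groups:
  Economics: 270
  Psychology: 324
  Biology: 455

Highest: Biology (455)
Lowest: Economics (270)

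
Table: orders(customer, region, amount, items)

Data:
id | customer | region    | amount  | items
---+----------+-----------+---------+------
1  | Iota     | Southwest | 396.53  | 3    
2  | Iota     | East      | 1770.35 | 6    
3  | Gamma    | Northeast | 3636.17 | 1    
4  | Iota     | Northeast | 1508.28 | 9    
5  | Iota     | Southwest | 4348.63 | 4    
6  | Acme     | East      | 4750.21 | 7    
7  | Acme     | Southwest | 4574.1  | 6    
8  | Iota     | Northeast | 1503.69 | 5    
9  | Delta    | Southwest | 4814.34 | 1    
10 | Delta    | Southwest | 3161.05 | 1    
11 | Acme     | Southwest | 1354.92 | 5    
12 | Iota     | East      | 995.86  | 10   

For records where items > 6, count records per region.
SELECT region, COUNT(*)
FROM orders
WHERE items > 6
GROUP BY region

Note: WHERE filters rows before grouping.

Result:
  East: 2
  Northeast: 1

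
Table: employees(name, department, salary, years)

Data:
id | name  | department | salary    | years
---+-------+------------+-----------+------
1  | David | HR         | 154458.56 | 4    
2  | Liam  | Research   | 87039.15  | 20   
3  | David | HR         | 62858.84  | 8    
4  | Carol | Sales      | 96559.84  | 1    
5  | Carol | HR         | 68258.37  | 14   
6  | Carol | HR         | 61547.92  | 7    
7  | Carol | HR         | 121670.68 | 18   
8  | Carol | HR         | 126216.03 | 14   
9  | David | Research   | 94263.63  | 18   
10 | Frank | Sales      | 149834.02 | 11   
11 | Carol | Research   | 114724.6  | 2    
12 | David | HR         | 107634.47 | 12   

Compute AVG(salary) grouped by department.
SELECT department, AVG(salary) as result
FROM employees
GROUP BY department

Result:
  HR: 100377.84
  Research: 98675.79
  Sales: 123196.93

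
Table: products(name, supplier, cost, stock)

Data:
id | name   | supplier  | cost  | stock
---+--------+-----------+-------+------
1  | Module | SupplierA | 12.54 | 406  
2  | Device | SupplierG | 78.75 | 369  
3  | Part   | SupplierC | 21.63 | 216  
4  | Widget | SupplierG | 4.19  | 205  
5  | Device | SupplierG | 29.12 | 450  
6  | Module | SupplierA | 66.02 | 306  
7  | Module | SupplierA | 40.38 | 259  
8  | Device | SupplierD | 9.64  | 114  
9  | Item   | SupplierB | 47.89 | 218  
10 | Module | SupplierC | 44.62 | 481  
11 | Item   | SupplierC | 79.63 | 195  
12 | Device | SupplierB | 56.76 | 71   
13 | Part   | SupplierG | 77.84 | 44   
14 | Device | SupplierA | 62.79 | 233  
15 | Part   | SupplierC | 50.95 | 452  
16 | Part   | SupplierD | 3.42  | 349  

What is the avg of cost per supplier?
SELECT supplier, AVG(cost) as result
FROM products
GROUP BY supplier

Result:
  SupplierA: 45.43
  SupplierB: 52.33
  SupplierC: 49.21
  SupplierD: 6.53
  SupplierG: 47.48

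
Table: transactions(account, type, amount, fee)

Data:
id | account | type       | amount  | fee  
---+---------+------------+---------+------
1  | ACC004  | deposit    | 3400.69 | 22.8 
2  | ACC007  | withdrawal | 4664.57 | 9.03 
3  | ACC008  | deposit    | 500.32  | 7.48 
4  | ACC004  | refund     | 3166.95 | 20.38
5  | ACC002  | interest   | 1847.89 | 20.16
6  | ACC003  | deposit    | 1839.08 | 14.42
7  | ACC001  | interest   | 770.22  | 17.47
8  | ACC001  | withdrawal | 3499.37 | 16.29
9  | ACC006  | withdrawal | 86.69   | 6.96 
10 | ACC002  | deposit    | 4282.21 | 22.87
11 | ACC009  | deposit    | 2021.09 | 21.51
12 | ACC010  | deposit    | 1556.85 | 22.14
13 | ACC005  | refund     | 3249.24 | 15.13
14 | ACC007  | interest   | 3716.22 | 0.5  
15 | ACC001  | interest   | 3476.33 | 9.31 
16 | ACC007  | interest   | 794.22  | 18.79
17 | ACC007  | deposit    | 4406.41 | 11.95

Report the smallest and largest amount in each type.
SELECT type, MIN(amount), MAX(amount)
FROM transactions
GROUP BY type

Result:
  deposit: min=500.32, max=4406.41
  interest: min=770.22, max=3716.22
  refund: min=3166.95, max=3249.24
  withdrawal: min=86.69, max=4664.57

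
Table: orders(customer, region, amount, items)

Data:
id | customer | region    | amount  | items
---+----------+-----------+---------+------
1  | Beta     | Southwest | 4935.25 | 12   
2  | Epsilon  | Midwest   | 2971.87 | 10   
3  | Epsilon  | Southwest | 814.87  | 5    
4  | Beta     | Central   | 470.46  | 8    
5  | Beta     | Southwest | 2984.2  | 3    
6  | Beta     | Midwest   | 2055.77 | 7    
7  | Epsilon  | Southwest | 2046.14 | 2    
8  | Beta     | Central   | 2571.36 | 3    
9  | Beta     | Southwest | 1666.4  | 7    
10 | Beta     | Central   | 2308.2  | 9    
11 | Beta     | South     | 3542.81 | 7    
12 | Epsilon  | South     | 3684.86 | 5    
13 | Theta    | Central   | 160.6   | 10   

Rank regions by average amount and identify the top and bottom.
SELECT region, AVG(amount)
FROM orders
GROUP BY region
ORDER BY AVG(amount)

All groups:
  Central: 1377.66
  Southwest: 2489.37
  Midwest: 2513.82
  South: 3613.84

Highest: South (3613.84)
Lowest: Central (1377.66)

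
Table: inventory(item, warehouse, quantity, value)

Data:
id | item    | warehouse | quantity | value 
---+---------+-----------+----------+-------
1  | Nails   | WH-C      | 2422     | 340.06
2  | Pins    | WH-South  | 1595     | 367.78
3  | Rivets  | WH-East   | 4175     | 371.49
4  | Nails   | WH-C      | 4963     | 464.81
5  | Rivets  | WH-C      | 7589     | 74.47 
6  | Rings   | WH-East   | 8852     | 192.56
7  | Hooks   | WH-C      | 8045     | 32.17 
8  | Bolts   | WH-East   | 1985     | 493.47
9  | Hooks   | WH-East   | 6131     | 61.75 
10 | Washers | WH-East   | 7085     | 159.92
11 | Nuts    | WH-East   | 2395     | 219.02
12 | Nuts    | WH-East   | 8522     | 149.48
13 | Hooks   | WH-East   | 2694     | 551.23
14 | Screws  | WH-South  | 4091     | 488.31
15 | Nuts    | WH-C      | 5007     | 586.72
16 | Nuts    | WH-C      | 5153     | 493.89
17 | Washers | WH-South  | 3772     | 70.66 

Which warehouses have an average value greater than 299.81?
SELECT warehouse, AVG(value)
FROM inventory
GROUP BY warehouse
HAVING AVG(value) > 299.81

Result:
  WH-C: avg=332.02
  WH-South: avg=308.92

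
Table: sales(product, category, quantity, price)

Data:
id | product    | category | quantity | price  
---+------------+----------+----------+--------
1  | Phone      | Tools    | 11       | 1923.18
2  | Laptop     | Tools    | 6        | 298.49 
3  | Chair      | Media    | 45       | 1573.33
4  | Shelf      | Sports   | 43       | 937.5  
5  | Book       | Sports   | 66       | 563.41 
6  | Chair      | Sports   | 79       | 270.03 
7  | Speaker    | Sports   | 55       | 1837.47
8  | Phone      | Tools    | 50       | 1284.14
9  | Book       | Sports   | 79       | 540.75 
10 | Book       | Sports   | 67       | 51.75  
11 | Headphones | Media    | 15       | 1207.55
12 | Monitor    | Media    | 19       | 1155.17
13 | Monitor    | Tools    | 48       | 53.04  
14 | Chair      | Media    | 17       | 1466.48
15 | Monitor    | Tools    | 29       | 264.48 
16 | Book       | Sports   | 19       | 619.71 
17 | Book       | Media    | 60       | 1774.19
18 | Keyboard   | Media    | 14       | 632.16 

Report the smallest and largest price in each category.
SELECT category, MIN(price), MAX(price)
FROM sales
GROUP BY category

Result:
  Media: min=632.16, max=1774.19
  Sports: min=51.75, max=1837.47
  Tools: min=53.04, max=1923.18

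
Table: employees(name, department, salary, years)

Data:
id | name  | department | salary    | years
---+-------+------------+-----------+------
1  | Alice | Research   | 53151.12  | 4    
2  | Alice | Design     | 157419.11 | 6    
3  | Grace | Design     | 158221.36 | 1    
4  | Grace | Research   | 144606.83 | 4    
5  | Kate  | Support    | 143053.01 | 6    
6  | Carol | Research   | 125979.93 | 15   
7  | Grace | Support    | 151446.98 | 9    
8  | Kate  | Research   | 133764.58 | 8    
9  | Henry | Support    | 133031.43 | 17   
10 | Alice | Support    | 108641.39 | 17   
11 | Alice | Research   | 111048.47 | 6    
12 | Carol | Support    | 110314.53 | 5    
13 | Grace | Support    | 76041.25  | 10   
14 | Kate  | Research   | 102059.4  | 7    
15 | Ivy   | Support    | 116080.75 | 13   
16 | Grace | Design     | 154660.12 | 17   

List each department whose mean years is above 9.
SELECT department, AVG(years)
FROM employees
GROUP BY department
HAVING AVG(years) > 9

Result:
  Support: avg=11.00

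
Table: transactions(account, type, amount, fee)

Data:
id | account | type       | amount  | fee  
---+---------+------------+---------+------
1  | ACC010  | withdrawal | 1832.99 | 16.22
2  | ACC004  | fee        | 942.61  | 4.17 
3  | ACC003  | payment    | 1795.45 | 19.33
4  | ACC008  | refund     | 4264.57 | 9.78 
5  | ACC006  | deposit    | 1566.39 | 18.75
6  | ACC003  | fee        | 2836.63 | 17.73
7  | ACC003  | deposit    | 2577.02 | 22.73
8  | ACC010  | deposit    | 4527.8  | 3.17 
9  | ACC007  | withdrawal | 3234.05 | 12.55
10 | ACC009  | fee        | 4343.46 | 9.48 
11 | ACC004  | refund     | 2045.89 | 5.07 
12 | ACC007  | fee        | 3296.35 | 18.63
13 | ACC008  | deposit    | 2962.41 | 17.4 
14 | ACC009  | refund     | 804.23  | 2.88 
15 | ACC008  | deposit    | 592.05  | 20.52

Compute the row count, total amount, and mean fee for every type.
SELECT type,
       COUNT(*) as cnt,
       SUM(amount) as total_amount,
       AVG(fee) as avg_fee
FROM transactions
GROUP BY type

Result:
  deposit: 5 records, 12225.67 total amount, 16.51 avg fee
  fee: 4 records, 11419.05 total amount, 12.50 avg fee
  payment: 1 records, 1795.45 total amount, 19.33 avg fee
  refund: 3 records, 7114.69 total amount, 5.91 avg fee
  withdrawal: 2 records, 5067.04 total amount, 14.39 avg fee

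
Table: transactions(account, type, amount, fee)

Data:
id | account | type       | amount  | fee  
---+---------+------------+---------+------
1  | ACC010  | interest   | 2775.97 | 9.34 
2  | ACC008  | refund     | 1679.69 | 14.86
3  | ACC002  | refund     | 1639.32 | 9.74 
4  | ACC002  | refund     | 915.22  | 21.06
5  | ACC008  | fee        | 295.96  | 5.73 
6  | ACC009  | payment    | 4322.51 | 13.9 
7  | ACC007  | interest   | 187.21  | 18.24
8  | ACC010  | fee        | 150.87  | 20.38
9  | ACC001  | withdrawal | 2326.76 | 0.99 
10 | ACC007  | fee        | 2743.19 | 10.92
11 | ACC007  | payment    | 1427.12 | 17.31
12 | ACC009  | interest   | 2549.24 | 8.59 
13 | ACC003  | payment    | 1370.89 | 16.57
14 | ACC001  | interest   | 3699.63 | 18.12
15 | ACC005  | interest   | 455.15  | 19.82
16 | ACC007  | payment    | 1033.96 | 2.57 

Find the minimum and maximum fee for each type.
SELECT type, MIN(fee), MAX(fee)
FROM transactions
GROUP BY type

Result:
  fee: min=5.73, max=20.38
  interest: min=8.59, max=19.82
  payment: min=2.57, max=17.31
  refund: min=9.74, max=21.06
  withdrawal: min=0.99, max=0.99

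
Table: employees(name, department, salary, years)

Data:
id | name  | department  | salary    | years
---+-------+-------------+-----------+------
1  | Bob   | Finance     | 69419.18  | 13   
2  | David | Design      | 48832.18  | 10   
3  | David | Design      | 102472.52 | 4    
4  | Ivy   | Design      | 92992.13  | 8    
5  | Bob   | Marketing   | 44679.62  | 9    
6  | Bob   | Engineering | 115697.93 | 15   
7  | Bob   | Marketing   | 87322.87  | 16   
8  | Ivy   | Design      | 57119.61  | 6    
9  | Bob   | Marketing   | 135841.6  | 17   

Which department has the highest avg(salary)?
SELECT department, AVG(salary) as val
FROM employees
GROUP BY department
ORDER BY val DESC
LIMIT 1

Result: Engineering with avg(salary) = 115697.93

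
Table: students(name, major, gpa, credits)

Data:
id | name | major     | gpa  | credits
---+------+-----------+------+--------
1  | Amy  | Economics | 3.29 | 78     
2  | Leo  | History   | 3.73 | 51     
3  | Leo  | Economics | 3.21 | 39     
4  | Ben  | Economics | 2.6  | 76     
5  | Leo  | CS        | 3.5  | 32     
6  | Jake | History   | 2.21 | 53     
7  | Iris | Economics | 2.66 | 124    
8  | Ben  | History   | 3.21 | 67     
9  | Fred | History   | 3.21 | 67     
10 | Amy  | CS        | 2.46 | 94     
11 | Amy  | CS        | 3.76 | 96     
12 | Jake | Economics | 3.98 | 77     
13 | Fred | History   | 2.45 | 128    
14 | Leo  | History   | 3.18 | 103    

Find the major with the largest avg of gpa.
SELECT major, AVG(gpa) as val
FROM students
GROUP BY major
ORDER BY val DESC
LIMIT 1

Result: CS with avg(gpa) = 3.24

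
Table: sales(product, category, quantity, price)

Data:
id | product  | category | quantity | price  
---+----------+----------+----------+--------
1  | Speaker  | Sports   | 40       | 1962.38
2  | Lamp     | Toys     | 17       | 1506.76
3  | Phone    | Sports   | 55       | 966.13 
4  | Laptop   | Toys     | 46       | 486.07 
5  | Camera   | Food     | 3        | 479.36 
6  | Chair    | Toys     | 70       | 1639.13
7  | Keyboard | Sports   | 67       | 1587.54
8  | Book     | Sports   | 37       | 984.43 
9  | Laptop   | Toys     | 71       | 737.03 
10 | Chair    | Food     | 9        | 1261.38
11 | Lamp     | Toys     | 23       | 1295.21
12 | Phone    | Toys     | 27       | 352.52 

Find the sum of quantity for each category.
SELECT category, SUM(quantity) as result
FROM sales
GROUP BY category

Result:
  Food: 12
  Sports: 199
  Toys: 254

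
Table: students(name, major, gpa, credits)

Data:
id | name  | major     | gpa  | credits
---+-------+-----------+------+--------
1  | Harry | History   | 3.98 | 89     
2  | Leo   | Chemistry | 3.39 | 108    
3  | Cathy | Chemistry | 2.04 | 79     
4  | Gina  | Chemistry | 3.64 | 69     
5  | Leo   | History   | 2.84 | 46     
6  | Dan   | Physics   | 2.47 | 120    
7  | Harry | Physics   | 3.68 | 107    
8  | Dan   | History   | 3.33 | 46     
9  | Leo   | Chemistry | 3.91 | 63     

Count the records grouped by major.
SELECT major, COUNT(*) as count
FROM students
GROUP BY major

Result:
  Chemistry: 4
  History: 3
  Physics: 2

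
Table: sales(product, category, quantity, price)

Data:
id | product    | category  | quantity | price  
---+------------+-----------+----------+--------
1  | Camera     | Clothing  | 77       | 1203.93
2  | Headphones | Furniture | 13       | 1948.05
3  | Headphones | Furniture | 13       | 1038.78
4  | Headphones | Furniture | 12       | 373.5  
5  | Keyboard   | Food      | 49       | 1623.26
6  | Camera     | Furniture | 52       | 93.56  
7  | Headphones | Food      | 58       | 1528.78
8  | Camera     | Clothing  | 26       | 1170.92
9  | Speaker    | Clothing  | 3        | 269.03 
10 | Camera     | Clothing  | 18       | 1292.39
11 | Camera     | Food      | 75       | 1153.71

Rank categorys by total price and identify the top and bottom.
SELECT category, SUM(price)
FROM sales
GROUP BY category
ORDER BY SUM(price)

All groups:
  Furniture: 3453.89
  Clothing: 3936.27
  Food: 4305.75

Highest: Food (4305.75)
Lowest: Furniture (3453.89)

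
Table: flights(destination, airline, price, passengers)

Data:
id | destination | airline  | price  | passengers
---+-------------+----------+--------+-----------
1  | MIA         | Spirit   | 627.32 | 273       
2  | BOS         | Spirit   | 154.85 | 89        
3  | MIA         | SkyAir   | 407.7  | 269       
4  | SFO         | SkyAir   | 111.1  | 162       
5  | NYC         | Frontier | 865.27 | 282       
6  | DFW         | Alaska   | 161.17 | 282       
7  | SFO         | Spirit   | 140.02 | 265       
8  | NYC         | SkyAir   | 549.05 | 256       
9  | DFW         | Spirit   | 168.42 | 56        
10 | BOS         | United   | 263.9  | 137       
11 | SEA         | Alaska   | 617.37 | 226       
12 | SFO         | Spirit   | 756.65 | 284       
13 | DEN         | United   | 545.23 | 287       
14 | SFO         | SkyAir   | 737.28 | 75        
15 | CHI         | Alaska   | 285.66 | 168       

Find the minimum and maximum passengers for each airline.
SELECT airline, MIN(passengers), MAX(passengers)
FROM flights
GROUP BY airline

Result:
  Alaska: min=168, max=282
  Frontier: min=282, max=282
  SkyAir: min=75, max=269
  Spirit: min=56, max=284
  United: min=137, max=287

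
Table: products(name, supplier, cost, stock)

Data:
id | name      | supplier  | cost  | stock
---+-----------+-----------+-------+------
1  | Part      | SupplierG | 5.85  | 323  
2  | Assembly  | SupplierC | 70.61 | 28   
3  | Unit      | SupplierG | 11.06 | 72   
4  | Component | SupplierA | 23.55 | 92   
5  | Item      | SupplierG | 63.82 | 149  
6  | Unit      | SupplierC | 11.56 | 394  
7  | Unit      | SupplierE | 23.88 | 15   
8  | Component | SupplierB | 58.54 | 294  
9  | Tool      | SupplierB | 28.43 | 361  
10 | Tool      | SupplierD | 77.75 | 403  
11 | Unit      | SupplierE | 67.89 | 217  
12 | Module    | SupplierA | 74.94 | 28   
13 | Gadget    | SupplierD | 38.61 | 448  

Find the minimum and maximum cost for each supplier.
SELECT supplier, MIN(cost), MAX(cost)
FROM products
GROUP BY supplier

Result:
  SupplierA: min=23.55, max=74.94
  SupplierB: min=28.43, max=58.54
  SupplierC: min=11.56, max=70.61
  SupplierD: min=38.61, max=77.75
  SupplierE: min=23.88, max=67.89
  SupplierG: min=5.85, max=63.82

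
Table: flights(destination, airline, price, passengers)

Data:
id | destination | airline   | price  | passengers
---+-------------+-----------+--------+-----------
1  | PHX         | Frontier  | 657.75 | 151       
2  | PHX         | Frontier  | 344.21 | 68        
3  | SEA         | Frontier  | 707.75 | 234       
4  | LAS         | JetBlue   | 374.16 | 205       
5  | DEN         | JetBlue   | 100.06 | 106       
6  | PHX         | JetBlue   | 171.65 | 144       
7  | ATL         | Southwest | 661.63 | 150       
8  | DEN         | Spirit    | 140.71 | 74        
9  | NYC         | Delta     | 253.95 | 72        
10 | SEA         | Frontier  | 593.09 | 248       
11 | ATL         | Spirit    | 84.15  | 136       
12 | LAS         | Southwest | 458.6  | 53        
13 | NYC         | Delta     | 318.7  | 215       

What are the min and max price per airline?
SELECT airline, MIN(price), MAX(price)
FROM flights
GROUP BY airline

Result:
  Delta: min=253.95, max=318.70
  Frontier: min=344.21, max=707.75
  JetBlue: min=100.06, max=374.16
  Southwest: min=458.60, max=661.63
  Spirit: min=84.15, max=140.71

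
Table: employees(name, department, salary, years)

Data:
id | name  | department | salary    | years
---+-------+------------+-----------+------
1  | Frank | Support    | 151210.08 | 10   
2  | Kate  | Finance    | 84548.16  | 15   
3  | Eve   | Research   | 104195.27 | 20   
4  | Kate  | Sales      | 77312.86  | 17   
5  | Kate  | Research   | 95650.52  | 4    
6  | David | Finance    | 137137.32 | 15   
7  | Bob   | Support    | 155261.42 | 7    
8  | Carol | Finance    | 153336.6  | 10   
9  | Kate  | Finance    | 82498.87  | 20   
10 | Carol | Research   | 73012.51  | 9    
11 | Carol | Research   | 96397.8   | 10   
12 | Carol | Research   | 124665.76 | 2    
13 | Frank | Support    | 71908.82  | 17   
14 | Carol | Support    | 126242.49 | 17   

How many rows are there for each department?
SELECT department, COUNT(*) as count
FROM employees
GROUP BY department

Result:
  Finance: 4
  Research: 5
  Sales: 1
  Support: 4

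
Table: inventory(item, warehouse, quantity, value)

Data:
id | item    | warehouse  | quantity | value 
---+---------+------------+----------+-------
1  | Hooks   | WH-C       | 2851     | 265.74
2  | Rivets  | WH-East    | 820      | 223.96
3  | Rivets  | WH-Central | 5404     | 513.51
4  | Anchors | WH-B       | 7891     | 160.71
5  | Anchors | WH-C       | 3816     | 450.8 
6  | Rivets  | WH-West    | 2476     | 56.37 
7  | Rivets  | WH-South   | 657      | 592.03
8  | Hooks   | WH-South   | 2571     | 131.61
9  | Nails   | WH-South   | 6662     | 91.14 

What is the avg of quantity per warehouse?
SELECT warehouse, AVG(quantity) as result
FROM inventory
GROUP BY warehouse

Result:
  WH-B: 7891.00
  WH-C: 3333.50
  WH-Central: 5404.00
  WH-East: 820.00
  WH-South: 3296.67
  WH-West: 2476.00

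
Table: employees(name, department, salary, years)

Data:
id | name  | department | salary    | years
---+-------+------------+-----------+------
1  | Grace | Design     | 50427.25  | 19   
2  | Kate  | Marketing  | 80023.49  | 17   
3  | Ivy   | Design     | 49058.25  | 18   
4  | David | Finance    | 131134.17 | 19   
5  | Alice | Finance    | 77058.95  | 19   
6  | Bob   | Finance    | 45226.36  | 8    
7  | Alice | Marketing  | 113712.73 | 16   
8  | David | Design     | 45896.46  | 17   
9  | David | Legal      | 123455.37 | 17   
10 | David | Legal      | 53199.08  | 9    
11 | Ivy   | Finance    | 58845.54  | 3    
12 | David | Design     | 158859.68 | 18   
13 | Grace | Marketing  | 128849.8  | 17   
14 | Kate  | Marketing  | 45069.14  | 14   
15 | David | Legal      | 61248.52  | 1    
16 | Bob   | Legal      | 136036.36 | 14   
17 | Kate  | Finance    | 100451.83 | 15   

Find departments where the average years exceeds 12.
SELECT department, AVG(years)
FROM employees
GROUP BY department
HAVING AVG(years) > 12

Result:
  Design: avg=18.00
  Finance: avg=12.80
  Marketing: avg=16.00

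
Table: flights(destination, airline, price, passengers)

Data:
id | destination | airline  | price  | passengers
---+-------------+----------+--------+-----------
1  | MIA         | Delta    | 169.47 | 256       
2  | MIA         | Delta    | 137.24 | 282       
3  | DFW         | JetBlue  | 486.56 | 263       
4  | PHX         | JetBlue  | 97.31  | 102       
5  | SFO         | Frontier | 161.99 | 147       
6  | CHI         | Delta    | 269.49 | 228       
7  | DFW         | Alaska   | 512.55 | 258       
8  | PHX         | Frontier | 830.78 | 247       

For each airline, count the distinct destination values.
SELECT airline, COUNT(DISTINCT destination)
FROM flights
GROUP BY airline

Result:
  Alaska: 1 distinct
  Delta: 2 distinct
  Frontier: 2 distinct
  JetBlue: 2 distinct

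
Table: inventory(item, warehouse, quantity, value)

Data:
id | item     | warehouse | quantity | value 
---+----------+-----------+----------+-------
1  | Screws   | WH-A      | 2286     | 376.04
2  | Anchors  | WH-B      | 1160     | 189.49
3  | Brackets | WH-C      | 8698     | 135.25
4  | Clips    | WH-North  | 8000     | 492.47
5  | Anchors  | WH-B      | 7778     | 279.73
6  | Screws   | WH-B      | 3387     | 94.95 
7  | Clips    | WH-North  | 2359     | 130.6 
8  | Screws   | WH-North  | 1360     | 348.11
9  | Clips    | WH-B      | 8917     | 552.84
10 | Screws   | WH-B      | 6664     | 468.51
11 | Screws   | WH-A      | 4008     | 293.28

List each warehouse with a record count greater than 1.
SELECT warehouse, COUNT(*) as cnt
FROM inventory
GROUP BY warehouse
HAVING COUNT(*) > 1

Result:
  WH-A: 2
  WH-B: 5
  WH-North: 3

Note: HAVING filters groups after aggregation, WHERE filters rows before.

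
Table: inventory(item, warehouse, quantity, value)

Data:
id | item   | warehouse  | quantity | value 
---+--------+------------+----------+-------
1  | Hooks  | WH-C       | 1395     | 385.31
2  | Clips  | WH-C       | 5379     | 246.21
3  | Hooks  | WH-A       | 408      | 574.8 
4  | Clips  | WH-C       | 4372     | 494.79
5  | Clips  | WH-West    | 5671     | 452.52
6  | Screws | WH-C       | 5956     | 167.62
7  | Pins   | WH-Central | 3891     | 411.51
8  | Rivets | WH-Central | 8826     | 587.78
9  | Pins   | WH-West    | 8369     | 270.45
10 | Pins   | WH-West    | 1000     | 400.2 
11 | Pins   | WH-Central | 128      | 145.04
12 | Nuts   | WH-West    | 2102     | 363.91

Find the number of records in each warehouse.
SELECT warehouse, COUNT(*) as count
FROM inventory
GROUP BY warehouse

Result:
  WH-A: 1
  WH-C: 4
  WH-Central: 3
  WH-West: 4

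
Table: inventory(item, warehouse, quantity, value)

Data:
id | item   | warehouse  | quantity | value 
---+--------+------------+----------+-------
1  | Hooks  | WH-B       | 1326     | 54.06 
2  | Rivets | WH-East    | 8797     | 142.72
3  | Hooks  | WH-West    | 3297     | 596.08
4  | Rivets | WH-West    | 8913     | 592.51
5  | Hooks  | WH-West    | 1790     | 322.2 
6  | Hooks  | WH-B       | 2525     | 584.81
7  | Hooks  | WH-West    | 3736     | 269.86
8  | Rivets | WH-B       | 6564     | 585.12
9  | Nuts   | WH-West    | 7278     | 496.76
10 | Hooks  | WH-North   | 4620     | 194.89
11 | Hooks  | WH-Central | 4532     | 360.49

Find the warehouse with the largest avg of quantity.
SELECT warehouse, AVG(quantity) as val
FROM inventory
GROUP BY warehouse
ORDER BY val DESC
LIMIT 1

Result: WH-East with avg(quantity) = 8797.00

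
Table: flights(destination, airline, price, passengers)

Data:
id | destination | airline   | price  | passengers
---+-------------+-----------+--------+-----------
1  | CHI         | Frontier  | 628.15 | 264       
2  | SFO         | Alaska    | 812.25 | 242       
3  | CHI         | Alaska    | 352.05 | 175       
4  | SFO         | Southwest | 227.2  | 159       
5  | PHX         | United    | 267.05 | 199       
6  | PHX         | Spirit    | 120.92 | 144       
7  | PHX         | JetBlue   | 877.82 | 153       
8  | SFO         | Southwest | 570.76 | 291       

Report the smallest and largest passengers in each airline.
SELECT airline, MIN(passengers), MAX(passengers)
FROM flights
GROUP BY airline

Result:
  Alaska: min=175, max=242
  Frontier: min=264, max=264
  JetBlue: min=153, max=153
  Southwest: min=159, max=291
  Spirit: min=144, max=144
  United: min=199, max=199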